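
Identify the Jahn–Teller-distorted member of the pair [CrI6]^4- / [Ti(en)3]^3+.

[CrI6]^4-

[CrI6]^4-: Each iodide is −1; balancing the −4 overall charge requires Cr(II). Cr sits in group 6, so the d-electron count is 6 − 2 = 4. Iodide is a weak-field ligand for a first-row metal, so the complex is high-spin. The t₂g³e_g¹ (high-spin) configuration has an unevenly filled e_g set; the Jahn–Teller theorem predicts a tetragonal distortion (typically axial elongation) to lift the degeneracy.
[Ti(en)3]^3+: Ethylenediamine is neutral; balancing the +3 overall charge requires Ti(III). Group 4 minus oxidation state 3 gives a d¹ configuration. The d¹ configuration leaves the e_g set evenly filled (or empty) — no strong Jahn–Teller driving force.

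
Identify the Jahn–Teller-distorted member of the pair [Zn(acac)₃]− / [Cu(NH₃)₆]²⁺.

[Cu(NH₃)₆]²⁺

[Zn(acac)₃]−: Each acetylacetonate is −1; balancing the −1 overall charge requires Zn(II). Zn sits in group 12, so the d-electron count is 12 − 2 = 10. The d¹⁰ configuration leaves the e_g set evenly filled (or empty) — no strong Jahn–Teller driving force.
[Cu(NH₃)₆]²⁺: Ligand charges: ammonia is neutral. With an overall charge of +2 the copper centre must be in the +2 oxidation state. Group 11 minus oxidation state 2 gives a d⁹ configuration. The t₂g⁶e_g³ configuration has an unevenly filled e_g set; the Jahn–Teller theorem predicts a tetragonal distortion (typically axial elongation) to lift the degeneracy.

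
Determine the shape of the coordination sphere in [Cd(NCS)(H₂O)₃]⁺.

tetrahedral

Each isothiocyanate is −1; water is neutral; balancing the +1 overall charge requires Cd(II).
Group 12 minus oxidation state 2 gives a d¹⁰ configuration.
With 4 monodentate ligands the coordination number is 4.
A d¹⁰ ion has no crystal-field stabilisation preference between square planar and tetrahedral, so four ligands adopt the sterically favoured tetrahedral geometry.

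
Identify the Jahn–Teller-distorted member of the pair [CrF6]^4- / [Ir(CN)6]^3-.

[CrF6]^4-: Each fluoride is −1; balancing the −4 overall charge requires Cr(II). Chromium is a group-6 element; Cr(II) is therefore d⁴. Fluoride is a weak-field ligand for a first-row metal, so the complex is high-spin. The t₂g³e_g¹ (high-spin) configuration has an unevenly filled e_g set; the Jahn–Teller theorem predicts a tetragonal distortion (typically axial elongation) to lift the degeneracy.
[Ir(CN)6]^3-: Summing ligand charges against the −3 overall charge gives an oxidation state of +3 for iridium. Ir sits in group 9, so the d-electron count is 9 − 3 = 6. A 5d ion has a large Δₒ and is invariably low-spin. The d⁶ configuration leaves the e_g set evenly filled (or empty) — no strong Jahn–Teller driving force.

[CrF6]^4-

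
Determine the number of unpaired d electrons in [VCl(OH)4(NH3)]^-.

Each chloride is −1; each hydroxide is −1; ammonia is neutral; balancing the −1 overall charge requires V(IV).
V sits in group 5, so the d-electron count is 5 − 4 = 1.
In an octahedral field the d¹ configuration is t₂g¹e_g⁰ (only one arrangement possible), giving 1 unpaired electron.

1 unpaired electron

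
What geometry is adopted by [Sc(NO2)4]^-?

Summing ligand charges against the −1 overall charge gives an oxidation state of +3 for scandium.
Sc sits in group 3, so the d-electron count is 3 − 3 = 0.
Coordination number: 4.
A d⁰ ion has no crystal-field stabilisation preference between square planar and tetrahedral, so four ligands adopt the sterically favoured tetrahedral geometry.

tetrahedral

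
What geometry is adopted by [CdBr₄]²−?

Each bromide is −1; balancing the −2 overall charge requires Cd(II).
Group 12 minus oxidation state 2 gives a d¹⁰ configuration.
With 4 monodentate ligands the coordination number is 4.
A d¹⁰ ion has no crystal-field stabilisation preference between square planar and tetrahedral, so four ligands adopt the sterically favoured tetrahedral geometry.

tetrahedral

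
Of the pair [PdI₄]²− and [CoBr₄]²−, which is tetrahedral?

[CoBr₄]²−

For [PdI₄]²−: Summing ligand charges against the −2 overall charge gives an oxidation state of +2 for palladium. Pd sits in group 10, so the d-electron count is 10 − 2 = 8. A 4d d⁸ ion has a large crystal-field splitting; square planar leaves the high-energy d_{x²−y²} orbital empty and maximises CFSE. → square planar.
For [CoBr₄]²−: Ligand charges: each bromide is −1. With an overall charge of −2 the cobalt centre must be in the +2 oxidation state. Cobalt is a group-9 element; Co(II) is therefore d⁷. For a high-spin 3d d⁷ ion with weak-field ligands the small Δₜ gives little square-planar CFSE advantage, so four ligands adopt the sterically favoured tetrahedral geometry. → tetrahedral.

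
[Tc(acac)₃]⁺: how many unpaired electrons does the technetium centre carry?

Ligand charges: each acetylacetonate is −1. With an overall charge of +1 the technetium centre must be in the +4 oxidation state.
Group 7 minus oxidation state 4 gives a d³ configuration.
Counting donor atoms: 3×acetylacetonate (bidentate) → 6 donors. Coordination number = 6.
In an octahedral field the d³ configuration is t₂g³e_g⁰ (only one arrangement possible), giving 3 unpaired electrons.

3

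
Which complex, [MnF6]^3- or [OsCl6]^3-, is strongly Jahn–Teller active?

[MnF6]^3-: Each fluoride is −1; balancing the −3 overall charge requires Mn(III). Group 7 minus oxidation state 3 gives a d⁴ configuration. Fluoride is a weak-field ligand for a first-row metal, so the complex is high-spin. The t₂g³e_g¹ (high-spin) configuration has an unevenly filled e_g set; the Jahn–Teller theorem predicts a tetragonal distortion (typically axial elongation) to lift the degeneracy.
[OsCl6]^3-: Each chloride is −1; balancing the −3 overall charge requires Os(III). Osmium is a group-8 element; Os(III) is therefore d⁵. A 5d ion has a large Δₒ and is invariably low-spin. The d⁵ configuration leaves the e_g set evenly filled (or empty) — no strong Jahn–Teller driving force.

[MnF6]^3-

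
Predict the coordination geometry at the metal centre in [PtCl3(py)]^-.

Each chloride is −1; pyridine is neutral; balancing the −1 overall charge requires Pt(II).
Group 10 minus oxidation state 2 gives a d⁸ configuration.
Coordination number: 4.
A 5d d⁸ ion has a large crystal-field splitting; square planar leaves the high-energy d_{x²−y²} orbital empty and maximises CFSE.

square planar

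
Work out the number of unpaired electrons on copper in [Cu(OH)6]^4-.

Each hydroxide is −1; balancing the −4 overall charge requires Cu(II).
Group 11 minus oxidation state 2 gives a d⁹ configuration.
In an octahedral field the d⁹ configuration is t₂g⁶e_g³ (only one arrangement possible), giving 1 unpaired electron.

1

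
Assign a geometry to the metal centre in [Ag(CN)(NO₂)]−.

Summing ligand charges against the −1 overall charge gives an oxidation state of +1 for silver.
Group 11 minus oxidation state 1 gives a d¹⁰ configuration.
With 2 monodentate ligands the coordination number is 2.
A d¹⁰ ion with only two ligands adopts a linear arrangement (sp hybridisation; no CFSE preference).

linear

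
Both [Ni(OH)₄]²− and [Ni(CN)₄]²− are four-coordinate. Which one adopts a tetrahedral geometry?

[Ni(OH)₄]²−

For [Ni(OH)₄]²−: Summing ligand charges against the −2 overall charge gives an oxidation state of +2 for nickel. Ni sits in group 10, so the d-electron count is 10 − 2 = 8. Hydroxide is a weak-field ligand. With weak-field ligands the CFSE gain from square planar is small, so a 3d d⁸ ion takes the sterically preferred tetrahedral geometry. → tetrahedral.
For [Ni(CN)₄]²−: Each cyanide is −1; balancing the −2 overall charge requires Ni(II). Ni sits in group 10, so the d-electron count is 10 − 2 = 8. Cyanide is a strong-field ligand (high in the spectrochemical series). A 3d d⁸ ion with strong-field ligands gains enough CFSE to favour square planar over tetrahedral. → square planar.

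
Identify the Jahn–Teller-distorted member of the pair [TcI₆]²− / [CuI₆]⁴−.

[CuI₆]⁴−

[TcI₆]²−: Each iodide is −1; balancing the −2 overall charge requires Tc(IV). Tc sits in group 7, so the d-electron count is 7 − 4 = 3. The d³ configuration leaves the e_g set evenly filled (or empty) — no strong Jahn–Teller driving force.
[CuI₆]⁴−: Summing ligand charges against the −4 overall charge gives an oxidation state of +2 for copper. Group 11 minus oxidation state 2 gives a d⁹ configuration. The t₂g⁶e_g³ configuration has an unevenly filled e_g set; the Jahn–Teller theorem predicts a tetragonal distortion (typically axial elongation) to lift the degeneracy.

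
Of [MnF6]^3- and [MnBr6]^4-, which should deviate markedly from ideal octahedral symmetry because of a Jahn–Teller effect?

[MnF6]^3-: Summing ligand charges against the −3 overall charge gives an oxidation state of +3 for manganese. Group 7 minus oxidation state 3 gives a d⁴ configuration. Fluoride is a weak-field ligand for a first-row metal, so the complex is high-spin. The t₂g³e_g¹ (high-spin) configuration has an unevenly filled e_g set; the Jahn–Teller theorem predicts a tetragonal distortion (typically axial elongation) to lift the degeneracy.
[MnBr6]^4-: Ligand charges: each bromide is −1. With an overall charge of −4 the manganese centre must be in the +2 oxidation state. Group 7 minus oxidation state 2 gives a d⁵ configuration. Bromide is a weak-field ligand for a first-row metal, so the complex is high-spin. The d⁵ configuration leaves the e_g set evenly filled (or empty) — no strong Jahn–Teller driving force.

[MnF6]^3-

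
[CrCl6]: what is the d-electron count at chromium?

Ligand charges: each chloride is −1. With an overall charge of 0 the chromium centre must be in the +6 oxidation state.
Chromium is a group-6 element; Cr(VI) is therefore d⁰.

d0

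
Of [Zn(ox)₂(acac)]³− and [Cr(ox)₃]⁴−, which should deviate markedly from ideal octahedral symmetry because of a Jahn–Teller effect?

[Cr(ox)₃]⁴−

[Zn(ox)₂(acac)]³−: Each oxalate is −2; each acetylacetonate is −1; balancing the −3 overall charge requires Zn(II). Zn sits in group 12, so the d-electron count is 12 − 2 = 10. The d¹⁰ configuration leaves the e_g set evenly filled (or empty) — no strong Jahn–Teller driving force.
[Cr(ox)₃]⁴−: Ligand charges: each oxalate is −2. With an overall charge of −4 the chromium centre must be in the +2 oxidation state. Chromium is a group-6 element; Cr(II) is therefore d⁴. Oxalate is a weak-field ligand for a first-row metal, so the complex is high-spin. The t₂g³e_g¹ (high-spin) configuration has an unevenly filled e_g set; the Jahn–Teller theorem predicts a tetragonal distortion (typically axial elongation) to lift the degeneracy.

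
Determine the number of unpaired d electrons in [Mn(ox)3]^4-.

Ligand charges: each oxalate is −2. With an overall charge of −4 the manganese centre must be in the +2 oxidation state.
Mn sits in group 7, so the d-electron count is 7 − 2 = 5.
Counting donor atoms: 3×oxalate (bidentate) → 6 donors. Coordination number = 6.
The spin state decides the count: Oxalate is a weak-field ligand for a first-row metal, so the complex is high-spin.
An octahedral high-spin d⁵ ion is t₂g³e_g², giving 5 unpaired electrons.

5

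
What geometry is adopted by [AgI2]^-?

Each iodide is −1; balancing the −1 overall charge requires Ag(I).
Group 11 minus oxidation state 1 gives a d¹⁰ configuration.
Coordination number: 2.
A d¹⁰ ion with only two ligands adopts a linear arrangement (sp hybridisation; no CFSE preference).

linear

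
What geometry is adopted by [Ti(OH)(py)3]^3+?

Each hydroxide is −1; pyridine is neutral; balancing the +3 overall charge requires Ti(IV).
Titanium is a group-4 element; Ti(IV) is therefore d⁰.
Coordination number: 4.
A d⁰ ion has no crystal-field stabilisation preference between square planar and tetrahedral, so four ligands adopt the sterically favoured tetrahedral geometry.

tetrahedral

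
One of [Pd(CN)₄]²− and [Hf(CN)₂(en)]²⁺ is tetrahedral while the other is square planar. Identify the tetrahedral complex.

For [Pd(CN)₄]²−: Ligand charges: each cyanide is −1. With an overall charge of −2 the palladium centre must be in the +2 oxidation state. Group 10 minus oxidation state 2 gives a d⁸ configuration. A 4d d⁸ ion has a large crystal-field splitting; square planar leaves the high-energy d_{x²−y²} orbital empty and maximises CFSE. → square planar.
For [Hf(CN)₂(en)]²⁺: Summing ligand charges against the +2 overall charge gives an oxidation state of +4 for hafnium. Hf sits in group 4, so the d-electron count is 4 − 4 = 0. A d⁰ ion has no crystal-field stabilisation preference between square planar and tetrahedral, so four ligands adopt the sterically favoured tetrahedral geometry. → tetrahedral.

[Hf(CN)₂(en)]²⁺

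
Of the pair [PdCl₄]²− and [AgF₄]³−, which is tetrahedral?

[AgF₄]³−

For [PdCl₄]²−: Ligand charges: each chloride is −1. With an overall charge of −2 the palladium centre must be in the +2 oxidation state. Palladium is a group-10 element; Pd(II) is therefore d⁸. A 4d d⁸ ion has a large crystal-field splitting; square planar leaves the high-energy d_{x²−y²} orbital empty and maximises CFSE. → square planar.
For [AgF₄]³−: Each fluoride is −1; balancing the −3 overall charge requires Ag(I). Ag sits in group 11, so the d-electron count is 11 − 1 = 10. A d¹⁰ ion has no crystal-field stabilisation preference between square planar and tetrahedral, so four ligands adopt the sterically favoured tetrahedral geometry. → tetrahedral.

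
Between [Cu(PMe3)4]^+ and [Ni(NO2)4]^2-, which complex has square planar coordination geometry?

[Ni(NO2)4]^2-

For [Cu(PMe3)4]^+: Summing ligand charges against the +1 overall charge gives an oxidation state of +1 for copper. Copper is a group-11 element; Cu(I) is therefore d¹⁰. A d¹⁰ ion has no crystal-field stabilisation preference between square planar and tetrahedral, so four ligands adopt the sterically favoured tetrahedral geometry. → tetrahedral.
For [Ni(NO2)4]^2-: Ligand charges: each nitro (N-bound nitrite) is −1. With an overall charge of −2 the nickel centre must be in the +2 oxidation state. Group 10 minus oxidation state 2 gives a d⁸ configuration. Nitro (N-bound nitrite) is a strong-field ligand (high in the spectrochemical series). A 3d d⁸ ion with strong-field ligands gains enough CFSE to favour square planar over tetrahedral. → square planar.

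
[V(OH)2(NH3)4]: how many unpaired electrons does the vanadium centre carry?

Summing ligand charges against the 0 overall charge gives an oxidation state of +2 for vanadium.
Vanadium is a group-5 element; V(II) is therefore d³.
In an octahedral field the d³ configuration is t₂g³e_g⁰ (only one arrangement possible), giving 3 unpaired electrons.

3 unpaired electrons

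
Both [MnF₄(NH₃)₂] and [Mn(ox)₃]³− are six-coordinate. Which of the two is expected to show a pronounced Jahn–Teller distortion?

[MnF₄(NH₃)₂]: Ligand charges: each fluoride is −1; ammonia is neutral. With an overall charge of 0 the manganese centre must be in the +4 oxidation state. Group 7 minus oxidation state 4 gives a d³ configuration. The d³ configuration leaves the e_g set evenly filled (or empty) — no strong Jahn–Teller driving force.
[Mn(ox)₃]³−: Ligand charges: each oxalate is −2. With an overall charge of −3 the manganese centre must be in the +3 oxidation state. Mn sits in group 7, so the d-electron count is 7 − 3 = 4. Oxalate is a weak-field ligand for a first-row metal, so the complex is high-spin. The t₂g³e_g¹ (high-spin) configuration has an unevenly filled e_g set; the Jahn–Teller theorem predicts a tetragonal distortion (typically axial elongation) to lift the degeneracy.

[Mn(ox)₃]³−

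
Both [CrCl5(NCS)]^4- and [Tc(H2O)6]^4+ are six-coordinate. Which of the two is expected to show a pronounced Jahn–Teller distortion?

[CrCl5(NCS)]^4-: Ligand charges: each chloride is −1; each isothiocyanate is −1. With an overall charge of −4 the chromium centre must be in the +2 oxidation state. Group 6 minus oxidation state 2 gives a d⁴ configuration. Chloride and isothiocyanate are weak-field ligands for a first-row metal, so the complex is high-spin. The t₂g³e_g¹ (high-spin) configuration has an unevenly filled e_g set; the Jahn–Teller theorem predicts a tetragonal distortion (typically axial elongation) to lift the degeneracy.
[Tc(H2O)6]^4+: Water is neutral; balancing the +4 overall charge requires Tc(IV). Tc sits in group 7, so the d-electron count is 7 − 4 = 3. The d³ configuration leaves the e_g set evenly filled (or empty) — no strong Jahn–Teller driving force.

[CrCl5(NCS)]^4-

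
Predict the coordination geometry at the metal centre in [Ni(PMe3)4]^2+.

Ligand charges: trimethylphosphine is neutral. With an overall charge of +2 the nickel centre must be in the +2 oxidation state.
Nickel is a group-10 element; Ni(II) is therefore d⁸.
Coordination number: 4.
Trimethylphosphine is a strong-field ligand (high in the spectrochemical series).
A 3d d⁸ ion with strong-field ligands gains enough CFSE to favour square planar over tetrahedral.

square planar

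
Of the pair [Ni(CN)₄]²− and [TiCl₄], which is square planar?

[Ni(CN)₄]²−

For [Ni(CN)₄]²−: Ligand charges: each cyanide is −1. With an overall charge of −2 the nickel centre must be in the +2 oxidation state. Group 10 minus oxidation state 2 gives a d⁸ configuration. Cyanide is a strong-field ligand (high in the spectrochemical series). A 3d d⁸ ion with strong-field ligands gains enough CFSE to favour square planar over tetrahedral. → square planar.
For [TiCl₄]: Each chloride is −1; balancing the 0 overall charge requires Ti(IV). Group 4 minus oxidation state 4 gives a d⁰ configuration. A d⁰ ion has no crystal-field stabilisation preference between square planar and tetrahedral, so four ligands adopt the sterically favoured tetrahedral geometry. → tetrahedral.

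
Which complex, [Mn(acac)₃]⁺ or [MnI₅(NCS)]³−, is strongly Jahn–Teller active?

[Mn(acac)₃]⁺: Summing ligand charges against the +1 overall charge gives an oxidation state of +4 for manganese. Manganese is a group-7 element; Mn(IV) is therefore d³. The d³ configuration leaves the e_g set evenly filled (or empty) — no strong Jahn–Teller driving force.
[MnI₅(NCS)]³−: Ligand charges: each iodide is −1; each isothiocyanate is −1. With an overall charge of −3 the manganese centre must be in the +3 oxidation state. Group 7 minus oxidation state 3 gives a d⁴ configuration. Iodide and isothiocyanate are weak-field ligands for a first-row metal, so the complex is high-spin. The t₂g³e_g¹ (high-spin) configuration has an unevenly filled e_g set; the Jahn–Teller theorem predicts a tetragonal distortion (typically axial elongation) to lift the degeneracy.

[MnI₅(NCS)]³−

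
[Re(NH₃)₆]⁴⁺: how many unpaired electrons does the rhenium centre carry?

Ligand charges: ammonia is neutral. With an overall charge of +4 the rhenium centre must be in the +4 oxidation state.
Rhenium is a group-7 element; Re(IV) is therefore d³.
In an octahedral field the d³ configuration is t₂g³e_g⁰ (only one arrangement possible), giving 3 unpaired electrons.

3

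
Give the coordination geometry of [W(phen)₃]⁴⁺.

octahedral

1,10-phenanthroline is neutral; balancing the +4 overall charge requires W(IV).
Group 6 minus oxidation state 4 gives a d² configuration.
Counting donor atoms: 3×1,10-phenanthroline (bidentate) → 6 donors. Coordination number = 6.
Six donors around a single metal centre give an octahedral coordination sphere.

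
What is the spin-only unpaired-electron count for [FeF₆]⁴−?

4 unpaired electrons

Summing ligand charges against the −4 overall charge gives an oxidation state of +2 for iron.
Fe sits in group 8, so the d-electron count is 8 − 2 = 6.
The spin state decides the count: Fluoride is a weak-field ligand for a first-row metal, so the complex is high-spin.
An octahedral high-spin d⁶ ion is t₂g⁴e_g², giving 4 unpaired electrons.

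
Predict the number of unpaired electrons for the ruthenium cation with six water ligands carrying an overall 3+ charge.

1 unpaired electron

Water is neutral; balancing the +3 overall charge requires Ru(III).
Group 8 minus oxidation state 3 gives a d⁵ configuration.
The spin state decides the count: a 4d ion has a large Δₒ and is invariably low-spin.
An octahedral low-spin d⁵ ion is t₂g⁵e_g⁰, giving 1 unpaired electron.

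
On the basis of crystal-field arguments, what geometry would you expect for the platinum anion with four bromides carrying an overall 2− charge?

square planar

Summing ligand charges against the −2 overall charge gives an oxidation state of +2 for platinum.
Group 10 minus oxidation state 2 gives a d⁸ configuration.
With 4 monodentate ligands the coordination number is 4.
A 5d d⁸ ion has a large crystal-field splitting; square planar leaves the high-energy d_{x²−y²} orbital empty and maximises CFSE.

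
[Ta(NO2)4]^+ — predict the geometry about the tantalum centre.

tetrahedral

Ligand charges: each nitro (N-bound nitrite) is −1. With an overall charge of +1 the tantalum centre must be in the +5 oxidation state.
Ta sits in group 5, so the d-electron count is 5 − 5 = 0.
Coordination number: 4.
A d⁰ ion has no crystal-field stabilisation preference between square planar and tetrahedral, so four ligands adopt the sterically favoured tetrahedral geometry.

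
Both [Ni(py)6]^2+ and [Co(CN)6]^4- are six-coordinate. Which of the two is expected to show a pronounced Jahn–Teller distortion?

[Co(CN)6]^4-

[Ni(py)6]^2+: Summing ligand charges against the +2 overall charge gives an oxidation state of +2 for nickel. Ni sits in group 10, so the d-electron count is 10 − 2 = 8. The d⁸ configuration leaves the e_g set evenly filled (or empty) — no strong Jahn–Teller driving force.
[Co(CN)6]^4-: Each cyanide is −1; balancing the −4 overall charge requires Co(II). Cobalt is a group-9 element; Co(II) is therefore d⁷. Cyanide is a strong-field ligand (high in the spectrochemical series) for a first-row metal, so the complex is low-spin. The t₂g⁶e_g¹ (low-spin) configuration has an unevenly filled e_g set; the Jahn–Teller theorem predicts a tetragonal distortion (typically axial elongation) to lift the degeneracy.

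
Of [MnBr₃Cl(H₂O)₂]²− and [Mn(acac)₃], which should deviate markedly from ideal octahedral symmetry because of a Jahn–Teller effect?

[MnBr₃Cl(H₂O)₂]²−: Each bromide is −1; each chloride is −1; water is neutral; balancing the −2 overall charge requires Mn(II). Manganese is a group-7 element; Mn(II) is therefore d⁵. Bromide and chloride are weak-field ligands for a first-row metal, so the complex is high-spin. The d⁵ configuration leaves the e_g set evenly filled (or empty) — no strong Jahn–Teller driving force.
[Mn(acac)₃]: Summing ligand charges against the 0 overall charge gives an oxidation state of +3 for manganese. Mn sits in group 7, so the d-electron count is 7 − 3 = 4. Acetylacetonate is a weak-field ligand for a first-row metal, so the complex is high-spin. The t₂g³e_g¹ (high-spin) configuration has an unevenly filled e_g set; the Jahn–Teller theorem predicts a tetragonal distortion (typically axial elongation) to lift the degeneracy.

[Mn(acac)₃]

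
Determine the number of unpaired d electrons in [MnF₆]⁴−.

Ligand charges: each fluoride is −1. With an overall charge of −4 the manganese centre must be in the +2 oxidation state.
Mn sits in group 7, so the d-electron count is 7 − 2 = 5.
The spin state decides the count: Fluoride is a weak-field ligand for a first-row metal, so the complex is high-spin.
An octahedral high-spin d⁵ ion is t₂g³e_g², giving 5 unpaired electrons.

5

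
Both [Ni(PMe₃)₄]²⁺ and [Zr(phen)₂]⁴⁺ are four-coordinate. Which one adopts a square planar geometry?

For [Ni(PMe₃)₄]²⁺: Summing ligand charges against the +2 overall charge gives an oxidation state of +2 for nickel. Ni sits in group 10, so the d-electron count is 10 − 2 = 8. Trimethylphosphine is a strong-field ligand (high in the spectrochemical series). A 3d d⁸ ion with strong-field ligands gains enough CFSE to favour square planar over tetrahedral. → square planar.
For [Zr(phen)₂]⁴⁺: 1,10-phenanthroline is neutral; balancing the +4 overall charge requires Zr(IV). Zr sits in group 4, so the d-electron count is 4 − 4 = 0. A d⁰ ion has no crystal-field stabilisation preference between square planar and tetrahedral, so four ligands adopt the sterically favoured tetrahedral geometry. → tetrahedral.

[Ni(PMe₃)₄]²⁺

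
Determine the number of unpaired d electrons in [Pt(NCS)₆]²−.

Each isothiocyanate is −1; balancing the −2 overall charge requires Pt(IV).
Group 10 minus oxidation state 4 gives a d⁶ configuration.
The spin state decides the count: a 5d ion has a large Δₒ and is invariably low-spin.
An octahedral low-spin d⁶ ion is t₂g⁶e_g⁰, giving 0 unpaired electrons.

0 unpaired electrons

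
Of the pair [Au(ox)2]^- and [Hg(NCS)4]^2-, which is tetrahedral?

For [Au(ox)2]^-: Ligand charges: each oxalate is −2. With an overall charge of −1 the gold centre must be in the +3 oxidation state. Gold is a group-11 element; Au(III) is therefore d⁸. A 5d d⁸ ion has a large crystal-field splitting; square planar leaves the high-energy d_{x²−y²} orbital empty and maximises CFSE. → square planar.
For [Hg(NCS)4]^2-: Each isothiocyanate is −1; balancing the −2 overall charge requires Hg(II). Group 12 minus oxidation state 2 gives a d¹⁰ configuration. A d¹⁰ ion has no crystal-field stabilisation preference between square planar and tetrahedral, so four ligands adopt the sterically favoured tetrahedral geometry. → tetrahedral.

[Hg(NCS)4]^2-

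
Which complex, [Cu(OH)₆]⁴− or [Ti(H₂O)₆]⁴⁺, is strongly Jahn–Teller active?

[Cu(OH)₆]⁴−

[Cu(OH)₆]⁴−: Each hydroxide is −1; balancing the −4 overall charge requires Cu(II). Group 11 minus oxidation state 2 gives a d⁹ configuration. The t₂g⁶e_g³ configuration has an unevenly filled e_g set; the Jahn–Teller theorem predicts a tetragonal distortion (typically axial elongation) to lift the degeneracy.
[Ti(H₂O)₆]⁴⁺: Water is neutral; balancing the +4 overall charge requires Ti(IV). Ti sits in group 4, so the d-electron count is 4 − 4 = 0. The d⁰ configuration leaves the e_g set evenly filled (or empty) — no strong Jahn–Teller driving force.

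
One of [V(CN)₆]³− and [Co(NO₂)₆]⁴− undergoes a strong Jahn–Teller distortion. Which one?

[V(CN)₆]³−: Summing ligand charges against the −3 overall charge gives an oxidation state of +3 for vanadium. Vanadium is a group-5 element; V(III) is therefore d². The d² configuration leaves the e_g set evenly filled (or empty) — no strong Jahn–Teller driving force.
[Co(NO₂)₆]⁴−: Each nitro (N-bound nitrite) is −1; balancing the −4 overall charge requires Co(II). Group 9 minus oxidation state 2 gives a d⁷ configuration. Nitro (N-bound nitrite) is a strong-field ligand (high in the spectrochemical series) for a first-row metal, so the complex is low-spin. The t₂g⁶e_g¹ (low-spin) configuration has an unevenly filled e_g set; the Jahn–Teller theorem predicts a tetragonal distortion (typically axial elongation) to lift the degeneracy.

[Co(NO₂)₆]⁴−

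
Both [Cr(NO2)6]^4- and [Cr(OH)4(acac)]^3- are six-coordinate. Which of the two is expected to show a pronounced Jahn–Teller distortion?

[Cr(NO2)6]^4-: Ligand charges: each nitro (N-bound nitrite) is −1. With an overall charge of −4 the chromium centre must be in the +2 oxidation state. Chromium is a group-6 element; Cr(II) is therefore d⁴. Nitro (N-bound nitrite) is a strong-field ligand (high in the spectrochemical series) for a first-row metal, so the complex is low-spin. The d⁴ configuration leaves the e_g set evenly filled (or empty) — no strong Jahn–Teller driving force.
[Cr(OH)4(acac)]^3-: Ligand charges: each hydroxide is −1; each acetylacetonate is −1. With an overall charge of −3 the chromium centre must be in the +2 oxidation state. Group 6 minus oxidation state 2 gives a d⁴ configuration. Acetylacetonate and hydroxide are weak-field ligands for a first-row metal, so the complex is high-spin. The t₂g³e_g¹ (high-spin) configuration has an unevenly filled e_g set; the Jahn–Teller theorem predicts a tetragonal distortion (typically axial elongation) to lift the degeneracy.

[Cr(OH)4(acac)]^3-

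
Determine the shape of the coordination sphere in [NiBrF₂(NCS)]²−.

tetrahedral

Ligand charges: each bromide is −1; each fluoride is −1; each isothiocyanate is −1. With an overall charge of −2 the nickel centre must be in the +2 oxidation state.
Ni sits in group 10, so the d-electron count is 10 − 2 = 8.
Coordination number: 4.
Bromide, fluoride, and isothiocyanate are weak-field ligands.
With weak-field ligands the CFSE gain from square planar is small, so a 3d d⁸ ion takes the sterically preferred tetrahedral geometry.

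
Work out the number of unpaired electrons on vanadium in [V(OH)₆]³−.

Summing ligand charges against the −3 overall charge gives an oxidation state of +3 for vanadium.
Vanadium is a group-5 element; V(III) is therefore d².
In an octahedral field the d² configuration is t₂g²e_g⁰ (only one arrangement possible), giving 2 unpaired electrons.

2 unpaired electrons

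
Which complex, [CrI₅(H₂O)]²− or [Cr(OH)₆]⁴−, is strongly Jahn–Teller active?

[Cr(OH)₆]⁴−

[CrI₅(H₂O)]²−: Ligand charges: each iodide is −1; water is neutral. With an overall charge of −2 the chromium centre must be in the +3 oxidation state. Chromium is a group-6 element; Cr(III) is therefore d³. The d³ configuration leaves the e_g set evenly filled (or empty) — no strong Jahn–Teller driving force.
[Cr(OH)₆]⁴−: Ligand charges: each hydroxide is −1. With an overall charge of −4 the chromium centre must be in the +2 oxidation state. Cr sits in group 6, so the d-electron count is 6 − 2 = 4. Hydroxide is a weak-field ligand for a first-row metal, so the complex is high-spin. The t₂g³e_g¹ (high-spin) configuration has an unevenly filled e_g set; the Jahn–Teller theorem predicts a tetragonal distortion (typically axial elongation) to lift the degeneracy.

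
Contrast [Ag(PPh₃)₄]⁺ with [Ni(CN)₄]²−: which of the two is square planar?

[Ni(CN)₄]²−

For [Ag(PPh₃)₄]⁺: Triphenylphosphine is neutral; balancing the +1 overall charge requires Ag(I). Silver is a group-11 element; Ag(I) is therefore d¹⁰. A d¹⁰ ion has no crystal-field stabilisation preference between square planar and tetrahedral, so four ligands adopt the sterically favoured tetrahedral geometry. → tetrahedral.
For [Ni(CN)₄]²−: Ligand charges: each cyanide is −1. With an overall charge of −2 the nickel centre must be in the +2 oxidation state. Ni sits in group 10, so the d-electron count is 10 − 2 = 8. Cyanide is a strong-field ligand (high in the spectrochemical series). A 3d d⁸ ion with strong-field ligands gains enough CFSE to favour square planar over tetrahedral. → square planar.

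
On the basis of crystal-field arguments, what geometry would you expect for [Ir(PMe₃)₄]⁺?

Ligand charges: trimethylphosphine is neutral. With an overall charge of +1 the iridium centre must be in the +1 oxidation state.
Iridium is a group-9 element; Ir(I) is therefore d⁸.
Coordination number: 4.
A 5d d⁸ ion has a large crystal-field splitting; square planar leaves the high-energy d_{x²−y²} orbital empty and maximises CFSE.

square planar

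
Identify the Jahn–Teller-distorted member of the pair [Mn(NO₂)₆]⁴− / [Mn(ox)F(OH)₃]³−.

[Mn(NO₂)₆]⁴−: Summing ligand charges against the −4 overall charge gives an oxidation state of +2 for manganese. Group 7 minus oxidation state 2 gives a d⁵ configuration. Nitro (N-bound nitrite) is a strong-field ligand (high in the spectrochemical series) for a first-row metal, so the complex is low-spin. The d⁵ configuration leaves the e_g set evenly filled (or empty) — no strong Jahn–Teller driving force.
[Mn(ox)F(OH)₃]³−: Summing ligand charges against the −3 overall charge gives an oxidation state of +3 for manganese. Mn sits in group 7, so the d-electron count is 7 − 3 = 4. Fluoride, hydroxide, and oxalate are weak-field ligands for a first-row metal, so the complex is high-spin. The t₂g³e_g¹ (high-spin) configuration has an unevenly filled e_g set; the Jahn–Teller theorem predicts a tetragonal distortion (typically axial elongation) to lift the degeneracy.

[Mn(ox)F(OH)₃]³−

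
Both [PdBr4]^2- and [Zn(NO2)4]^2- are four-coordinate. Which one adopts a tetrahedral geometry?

[Zn(NO2)4]^2-

For [PdBr4]^2-: Each bromide is −1; balancing the −2 overall charge requires Pd(II). Group 10 minus oxidation state 2 gives a d⁸ configuration. A 4d d⁸ ion has a large crystal-field splitting; square planar leaves the high-energy d_{x²−y²} orbital empty and maximises CFSE. → square planar.
For [Zn(NO2)4]^2-: Summing ligand charges against the −2 overall charge gives an oxidation state of +2 for zinc. Group 12 minus oxidation state 2 gives a d¹⁰ configuration. A d¹⁰ ion has no crystal-field stabilisation preference between square planar and tetrahedral, so four ligands adopt the sterically favoured tetrahedral geometry. → tetrahedral.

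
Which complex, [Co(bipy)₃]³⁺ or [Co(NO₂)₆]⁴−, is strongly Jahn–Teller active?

[Co(NO₂)₆]⁴−

[Co(bipy)₃]³⁺: Ligand charges: 2,2′-bipyridine is neutral. With an overall charge of +3 the cobalt centre must be in the +3 oxidation state. Group 9 minus oxidation state 3 gives a d⁶ configuration. Co(III) has an exceptionally large octahedral splitting and is low-spin with essentially every ligand except fluoride. The d⁶ configuration leaves the e_g set evenly filled (or empty) — no strong Jahn–Teller driving force.
[Co(NO₂)₆]⁴−: Summing ligand charges against the −4 overall charge gives an oxidation state of +2 for cobalt. Group 9 minus oxidation state 2 gives a d⁷ configuration. Nitro (N-bound nitrite) is a strong-field ligand (high in the spectrochemical series) for a first-row metal, so the complex is low-spin. The t₂g⁶e_g¹ (low-spin) configuration has an unevenly filled e_g set; the Jahn–Teller theorem predicts a tetragonal distortion (typically axial elongation) to lift the degeneracy.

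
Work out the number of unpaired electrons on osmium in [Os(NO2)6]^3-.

Each nitro (N-bound nitrite) is −1; balancing the −3 overall charge requires Os(III).
Os sits in group 8, so the d-electron count is 8 − 3 = 5.
The spin state decides the count: a 5d ion has a large Δₒ and is invariably low-spin.
An octahedral low-spin d⁵ ion is t₂g⁵e_g⁰, giving 1 unpaired electron.

1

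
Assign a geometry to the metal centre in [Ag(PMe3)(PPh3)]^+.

linear

Ligand charges: trimethylphosphine is neutral; triphenylphosphine is neutral. With an overall charge of +1 the silver centre must be in the +1 oxidation state.
Silver is a group-11 element; Ag(I) is therefore d¹⁰.
Coordination number: 2.
A d¹⁰ ion with only two ligands adopts a linear arrangement (sp hybridisation; no CFSE preference).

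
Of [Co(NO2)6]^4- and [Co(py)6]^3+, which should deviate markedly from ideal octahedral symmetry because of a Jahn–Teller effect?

[Co(NO2)6]^4-: Ligand charges: each nitro (N-bound nitrite) is −1. With an overall charge of −4 the cobalt centre must be in the +2 oxidation state. Cobalt is a group-9 element; Co(II) is therefore d⁷. Nitro (N-bound nitrite) is a strong-field ligand (high in the spectrochemical series) for a first-row metal, so the complex is low-spin. The t₂g⁶e_g¹ (low-spin) configuration has an unevenly filled e_g set; the Jahn–Teller theorem predicts a tetragonal distortion (typically axial elongation) to lift the degeneracy.
[Co(py)6]^3+: Pyridine is neutral; balancing the +3 overall charge requires Co(III). Cobalt is a group-9 element; Co(III) is therefore d⁶. Co(III) has an exceptionally large octahedral splitting and is low-spin with essentially every ligand except fluoride. The d⁶ configuration leaves the e_g set evenly filled (or empty) — no strong Jahn–Teller driving force.

[Co(NO2)6]^4-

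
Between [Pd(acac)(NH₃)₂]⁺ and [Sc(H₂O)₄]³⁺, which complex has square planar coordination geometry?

For [Pd(acac)(NH₃)₂]⁺: Summing ligand charges against the +1 overall charge gives an oxidation state of +2 for palladium. Group 10 minus oxidation state 2 gives a d⁸ configuration. A 4d d⁸ ion has a large crystal-field splitting; square planar leaves the high-energy d_{x²−y²} orbital empty and maximises CFSE. → square planar.
For [Sc(H₂O)₄]³⁺: Ligand charges: water is neutral. With an overall charge of +3 the scandium centre must be in the +3 oxidation state. Sc sits in group 3, so the d-electron count is 3 − 3 = 0. A d⁰ ion has no crystal-field stabilisation preference between square planar and tetrahedral, so four ligands adopt the sterically favoured tetrahedral geometry. → tetrahedral.

[Pd(acac)(NH₃)₂]⁺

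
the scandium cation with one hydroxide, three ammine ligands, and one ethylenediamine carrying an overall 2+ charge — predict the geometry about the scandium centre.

Ligand charges: each hydroxide is −1; ammonia is neutral; ethylenediamine is neutral. With an overall charge of +2 the scandium centre must be in the +3 oxidation state.
Sc sits in group 3, so the d-electron count is 3 − 3 = 0.
Counting donor atoms: 1×hydroxide (monodentate) → 1 donor; 3×ammonia (monodentate) → 3 donors; 1×ethylenediamine (bidentate) → 2 donors. Coordination number = 6.
Six donors around a single metal centre give an octahedral coordination sphere.

octahedral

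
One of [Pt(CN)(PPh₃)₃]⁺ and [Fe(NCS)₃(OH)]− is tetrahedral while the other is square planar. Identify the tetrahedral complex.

For [Pt(CN)(PPh₃)₃]⁺: Summing ligand charges against the +1 overall charge gives an oxidation state of +2 for platinum. Pt sits in group 10, so the d-electron count is 10 − 2 = 8. A 5d d⁸ ion has a large crystal-field splitting; square planar leaves the high-energy d_{x²−y²} orbital empty and maximises CFSE. → square planar.
For [Fe(NCS)₃(OH)]−: Each isothiocyanate is −1; each hydroxide is −1; balancing the −1 overall charge requires Fe(III). Group 8 minus oxidation state 3 gives a d⁵ configuration. A high-spin d⁵ ion has zero CFSE in either geometry, so four ligands adopt the sterically favoured tetrahedral geometry. → tetrahedral.

[Fe(NCS)₃(OH)]−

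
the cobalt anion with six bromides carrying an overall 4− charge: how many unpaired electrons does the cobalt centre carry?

Each bromide is −1; balancing the −4 overall charge requires Co(II).
Co sits in group 9, so the d-electron count is 9 − 2 = 7.
The spin state decides the count: Bromide is a weak-field ligand for a first-row metal, so the complex is high-spin.
An octahedral high-spin d⁷ ion is t₂g⁵e_g², giving 3 unpaired electrons.

3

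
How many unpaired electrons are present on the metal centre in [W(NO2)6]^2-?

2

Summing ligand charges against the −2 overall charge gives an oxidation state of +4 for tungsten.
Group 6 minus oxidation state 4 gives a d² configuration.
In an octahedral field the d² configuration is t₂g²e_g⁰ (only one arrangement possible), giving 2 unpaired electrons.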